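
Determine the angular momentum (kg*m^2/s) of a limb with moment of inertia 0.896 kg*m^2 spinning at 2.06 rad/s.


L = I * omega
L = 0.896 * 2.06
L = 1.8458


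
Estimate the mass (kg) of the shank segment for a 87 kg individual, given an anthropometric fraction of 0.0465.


m_segment = body_mass * fraction
m_segment = 87 * 0.0465
m_segment = 4.0455


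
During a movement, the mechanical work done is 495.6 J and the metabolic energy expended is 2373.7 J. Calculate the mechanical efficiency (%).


eta = (W_mech / E_meta) * 100
eta = (495.6 / 2373.7) * 100
ratio = 0.2088
eta = 20.8788


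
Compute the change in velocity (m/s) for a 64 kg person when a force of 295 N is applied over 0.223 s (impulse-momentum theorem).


J = F * dt = 295 * 0.223 = 65.7850 N*s
delta_v = J / m
delta_v = 65.7850 / 64
delta_v = 1.0279


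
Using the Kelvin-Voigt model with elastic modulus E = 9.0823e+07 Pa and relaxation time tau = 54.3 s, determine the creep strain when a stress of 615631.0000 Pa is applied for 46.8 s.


epsilon(t) = (sigma/E) * (1 - exp(-t/tau))
sigma/E = 615631.0000 / 9.0823e+07 = 0.0068
exp(-t/tau) = exp(-46.8 / 54.3) = 0.4224
epsilon = 0.0068 * (1 - 0.4224)
epsilon = 0.0039


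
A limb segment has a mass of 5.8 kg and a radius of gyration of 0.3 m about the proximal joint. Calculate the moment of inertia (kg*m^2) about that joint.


I = m * k^2
I = 5.8 * 0.3^2
k^2 = 0.0900
I = 0.5220


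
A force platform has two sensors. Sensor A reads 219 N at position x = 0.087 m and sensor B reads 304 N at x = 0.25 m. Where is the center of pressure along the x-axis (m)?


COP_x = (F1*x1 + F2*x2) / (F1 + F2)
COP_x = (219*0.087 + 304*0.25) / (219 + 304)
Numerator = 95.0530
Denominator = 523
COP_x = 0.1817


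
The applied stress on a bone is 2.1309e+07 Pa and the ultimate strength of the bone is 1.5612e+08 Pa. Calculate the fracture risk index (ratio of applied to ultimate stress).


FRI = applied / ultimate
FRI = 2.1309e+07 / 1.5612e+08
FRI = 0.1365


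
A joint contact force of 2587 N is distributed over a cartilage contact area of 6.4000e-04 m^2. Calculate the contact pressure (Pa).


P = F / A
P = 2587 / 6.4000e-04
P = 4.0422e+06


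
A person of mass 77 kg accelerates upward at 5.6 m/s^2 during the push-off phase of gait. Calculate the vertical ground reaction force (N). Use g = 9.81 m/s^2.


GRF = m * (g + a)
GRF = 77 * (9.81 + 5.6)
GRF = 77 * 15.4100
GRF = 1186.5700


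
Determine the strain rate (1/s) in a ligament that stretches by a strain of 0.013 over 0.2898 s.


strain_rate = delta_strain / delta_t
strain_rate = 0.013 / 0.2898
strain_rate = 0.0449


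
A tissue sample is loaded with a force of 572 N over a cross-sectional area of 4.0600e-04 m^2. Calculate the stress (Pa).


stress = F / A
stress = 572 / 4.0600e-04
stress = 1.4089e+06


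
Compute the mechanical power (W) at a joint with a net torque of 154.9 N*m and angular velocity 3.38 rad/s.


P = M * omega
P = 154.9 * 3.38
P = 523.5620


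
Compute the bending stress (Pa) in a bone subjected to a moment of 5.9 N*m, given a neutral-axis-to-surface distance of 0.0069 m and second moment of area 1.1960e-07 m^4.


sigma = M * c / I
sigma = 5.9 * 0.0069 / 1.1960e-07
M * c = 0.0407
sigma = 340384.6154


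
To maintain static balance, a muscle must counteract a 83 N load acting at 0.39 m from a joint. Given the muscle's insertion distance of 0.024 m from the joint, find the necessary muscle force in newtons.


F_muscle = W * d_load / d_muscle
F_muscle = 83 * 0.39 / 0.024
Numerator = 32.3700
F_muscle = 1348.7500


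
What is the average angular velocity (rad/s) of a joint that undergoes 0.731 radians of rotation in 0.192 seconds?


omega = delta_theta / delta_t
omega = 0.731 / 0.192
omega = 3.8073


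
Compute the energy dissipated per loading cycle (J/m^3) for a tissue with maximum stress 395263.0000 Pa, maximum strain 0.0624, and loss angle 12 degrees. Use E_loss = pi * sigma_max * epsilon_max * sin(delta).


E_loss = pi * sigma_max * epsilon_max * sin(delta)
delta = 12 deg = 0.2094 rad
sin(delta) = 0.2079
E_loss = pi * 395263.0000 * 0.0624 * 0.2079
E_loss = 16110.1482


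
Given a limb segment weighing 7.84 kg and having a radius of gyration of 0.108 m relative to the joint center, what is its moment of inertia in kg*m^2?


I = m * k^2
I = 7.84 * 0.108^2
k^2 = 0.0117
I = 0.0914


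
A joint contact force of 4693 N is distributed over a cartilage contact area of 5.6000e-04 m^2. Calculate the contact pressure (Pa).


P = F / A
P = 4693 / 5.6000e-04
P = 8.3804e+06


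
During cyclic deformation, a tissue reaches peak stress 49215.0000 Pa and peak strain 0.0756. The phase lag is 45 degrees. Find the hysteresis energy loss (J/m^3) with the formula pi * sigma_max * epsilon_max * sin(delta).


E_loss = pi * sigma_max * epsilon_max * sin(delta)
delta = 45 deg = 0.7854 rad
sin(delta) = 0.7071
E_loss = pi * 49215.0000 * 0.0756 * 0.7071
E_loss = 8265.2151


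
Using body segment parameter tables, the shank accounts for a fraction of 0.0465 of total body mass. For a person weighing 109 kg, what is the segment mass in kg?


m_segment = body_mass * fraction
m_segment = 109 * 0.0465
m_segment = 5.0685


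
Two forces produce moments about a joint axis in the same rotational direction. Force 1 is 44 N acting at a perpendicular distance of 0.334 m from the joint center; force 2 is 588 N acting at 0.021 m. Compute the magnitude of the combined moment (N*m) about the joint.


M = F1 * d1 + F2 * d2
M = 44 * 0.334 + 588 * 0.021
M = 14.6960 + 12.3480
M = 27.0440


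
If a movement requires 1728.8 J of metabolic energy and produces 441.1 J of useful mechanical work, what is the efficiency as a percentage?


eta = (W_mech / E_meta) * 100
eta = (441.1 / 1728.8) * 100
ratio = 0.2551
eta = 25.5148


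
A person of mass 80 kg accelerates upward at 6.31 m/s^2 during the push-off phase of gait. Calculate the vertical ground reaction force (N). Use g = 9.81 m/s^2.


GRF = m * (g + a)
GRF = 80 * (9.81 + 6.31)
GRF = 80 * 16.1200
GRF = 1289.6000


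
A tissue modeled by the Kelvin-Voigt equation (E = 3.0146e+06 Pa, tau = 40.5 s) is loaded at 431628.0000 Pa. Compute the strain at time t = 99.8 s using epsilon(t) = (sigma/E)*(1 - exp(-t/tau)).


epsilon(t) = (sigma/E) * (1 - exp(-t/tau))
sigma/E = 431628.0000 / 3.0146e+06 = 0.1432
exp(-t/tau) = exp(-99.8 / 40.5) = 0.0851
epsilon = 0.1432 * (1 - 0.0851)
epsilon = 0.1310


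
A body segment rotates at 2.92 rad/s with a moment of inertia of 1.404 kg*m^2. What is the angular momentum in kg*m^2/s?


L = I * omega
L = 1.404 * 2.92
L = 4.0997


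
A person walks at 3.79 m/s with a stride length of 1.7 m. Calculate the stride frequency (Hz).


f = v / stride_length
f = 3.79 / 1.7
f = 2.2294


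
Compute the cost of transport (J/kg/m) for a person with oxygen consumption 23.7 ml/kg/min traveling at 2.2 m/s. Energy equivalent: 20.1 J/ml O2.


Power per kg = VO2 * 20.1 / 60
Power per kg = 23.7 * 20.1 / 60 = 7.9395 W/kg
Cost = power_per_kg / speed
Cost = 7.9395 / 2.2
Cost = 3.6089


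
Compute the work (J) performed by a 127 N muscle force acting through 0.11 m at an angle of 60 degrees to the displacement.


W = F * d * cos(theta)
theta = 60 deg = 1.0472 rad
cos(theta) = 0.5000
W = 127 * 0.11 * 0.5000
W = 6.9850


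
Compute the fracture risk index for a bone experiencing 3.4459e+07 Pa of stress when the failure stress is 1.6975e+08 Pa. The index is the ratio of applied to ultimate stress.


FRI = applied / ultimate
FRI = 3.4459e+07 / 1.6975e+08
FRI = 0.2030


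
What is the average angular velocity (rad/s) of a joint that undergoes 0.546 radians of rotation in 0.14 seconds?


omega = delta_theta / delta_t
omega = 0.546 / 0.14
omega = 3.9000


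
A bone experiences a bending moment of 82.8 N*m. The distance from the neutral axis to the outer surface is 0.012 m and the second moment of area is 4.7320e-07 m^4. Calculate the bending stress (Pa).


sigma = M * c / I
sigma = 82.8 * 0.012 / 4.7320e-07
M * c = 0.9936
sigma = 2.0997e+06


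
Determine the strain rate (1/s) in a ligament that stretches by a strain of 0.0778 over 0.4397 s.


strain_rate = delta_strain / delta_t
strain_rate = 0.0778 / 0.4397
strain_rate = 0.1769


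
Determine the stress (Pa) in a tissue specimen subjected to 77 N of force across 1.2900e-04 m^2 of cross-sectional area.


stress = F / A
stress = 77 / 1.2900e-04
stress = 596899.2248


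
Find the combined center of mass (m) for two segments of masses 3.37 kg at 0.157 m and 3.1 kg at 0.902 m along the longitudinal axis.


COM = (m1*x1 + m2*x2) / (m1 + m2)
COM = (3.37*0.157 + 3.1*0.902) / (3.37 + 3.1)
Numerator = 3.3253
Denominator = 6.4700
COM = 0.5140


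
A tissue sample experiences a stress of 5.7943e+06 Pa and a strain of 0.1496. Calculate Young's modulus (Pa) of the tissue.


E = stress / strain
E = 5.7943e+06 / 0.1496
E = 3.8732e+07


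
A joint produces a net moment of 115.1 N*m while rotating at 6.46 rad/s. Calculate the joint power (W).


P = M * omega
P = 115.1 * 6.46
P = 743.5460


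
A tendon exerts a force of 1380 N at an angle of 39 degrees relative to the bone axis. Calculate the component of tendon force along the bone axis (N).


F_eff = F_tendon * cos(theta)
theta = 39 deg = 0.6807 rad
cos(theta) = 0.7771
F_eff = 1380 * 0.7771
F_eff = 1072.4614


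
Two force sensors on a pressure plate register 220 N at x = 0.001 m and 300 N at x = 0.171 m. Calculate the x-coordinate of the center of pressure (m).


COP_x = (F1*x1 + F2*x2) / (F1 + F2)
COP_x = (220*0.001 + 300*0.171) / (220 + 300)
Numerator = 51.5200
Denominator = 520
COP_x = 0.0991


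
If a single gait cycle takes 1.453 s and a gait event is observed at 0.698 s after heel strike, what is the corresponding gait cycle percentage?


pct = (event_time / cycle_time) * 100
pct = (0.698 / 1.453) * 100
ratio = 0.4804
pct = 48.0385


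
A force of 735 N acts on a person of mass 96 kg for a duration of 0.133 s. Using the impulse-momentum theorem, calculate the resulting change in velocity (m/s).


J = F * dt = 735 * 0.133 = 97.7550 N*s
delta_v = J / m
delta_v = 97.7550 / 96
delta_v = 1.0183


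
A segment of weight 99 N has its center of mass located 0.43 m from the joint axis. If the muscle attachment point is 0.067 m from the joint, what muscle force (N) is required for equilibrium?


F_muscle = W * d_load / d_muscle
F_muscle = 99 * 0.43 / 0.067
Numerator = 42.5700
F_muscle = 635.3731


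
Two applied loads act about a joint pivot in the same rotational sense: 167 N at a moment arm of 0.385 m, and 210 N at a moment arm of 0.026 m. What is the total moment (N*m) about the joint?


M = F1 * d1 + F2 * d2
M = 167 * 0.385 + 210 * 0.026
M = 64.2950 + 5.4600
M = 69.7550


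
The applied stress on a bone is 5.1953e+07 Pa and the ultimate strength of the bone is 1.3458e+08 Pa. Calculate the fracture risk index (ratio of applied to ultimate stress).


FRI = applied / ultimate
FRI = 5.1953e+07 / 1.3458e+08
FRI = 0.3860


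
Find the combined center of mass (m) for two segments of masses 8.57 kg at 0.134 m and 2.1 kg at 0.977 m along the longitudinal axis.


COM = (m1*x1 + m2*x2) / (m1 + m2)
COM = (8.57*0.134 + 2.1*0.977) / (8.57 + 2.1)
Numerator = 3.2001
Denominator = 10.6700
COM = 0.2999


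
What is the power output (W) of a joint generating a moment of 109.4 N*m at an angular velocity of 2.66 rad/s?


P = M * omega
P = 109.4 * 2.66
P = 291.0040


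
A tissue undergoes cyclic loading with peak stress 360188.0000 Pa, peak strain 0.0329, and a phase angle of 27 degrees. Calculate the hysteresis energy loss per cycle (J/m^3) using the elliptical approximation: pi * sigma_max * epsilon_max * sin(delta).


E_loss = pi * sigma_max * epsilon_max * sin(delta)
delta = 27 deg = 0.4712 rad
sin(delta) = 0.4540
E_loss = pi * 360188.0000 * 0.0329 * 0.4540
E_loss = 16901.3648


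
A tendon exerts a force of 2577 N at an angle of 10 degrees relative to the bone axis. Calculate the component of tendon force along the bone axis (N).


F_eff = F_tendon * cos(theta)
theta = 10 deg = 0.1745 rad
cos(theta) = 0.9848
F_eff = 2577 * 0.9848
F_eff = 2537.8496


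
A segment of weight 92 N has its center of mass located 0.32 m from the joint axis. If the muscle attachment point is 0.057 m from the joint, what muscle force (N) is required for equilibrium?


F_muscle = W * d_load / d_muscle
F_muscle = 92 * 0.32 / 0.057
Numerator = 29.4400
F_muscle = 516.4912


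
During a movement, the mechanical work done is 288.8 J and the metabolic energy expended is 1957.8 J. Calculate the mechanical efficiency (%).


eta = (W_mech / E_meta) * 100
eta = (288.8 / 1957.8) * 100
ratio = 0.1475
eta = 14.7513


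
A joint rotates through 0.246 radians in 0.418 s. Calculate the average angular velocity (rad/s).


omega = delta_theta / delta_t
omega = 0.246 / 0.418
omega = 0.5885


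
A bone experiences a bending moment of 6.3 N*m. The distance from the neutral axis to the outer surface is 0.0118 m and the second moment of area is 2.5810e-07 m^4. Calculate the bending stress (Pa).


sigma = M * c / I
sigma = 6.3 * 0.0118 / 2.5810e-07
M * c = 0.0743
sigma = 288027.8962


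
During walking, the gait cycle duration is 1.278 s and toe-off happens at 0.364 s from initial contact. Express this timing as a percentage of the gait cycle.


pct = (event_time / cycle_time) * 100
pct = (0.364 / 1.278) * 100
ratio = 0.2848
pct = 28.4820


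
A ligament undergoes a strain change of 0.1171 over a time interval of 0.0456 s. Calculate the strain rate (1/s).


strain_rate = delta_strain / delta_t
strain_rate = 0.1171 / 0.0456
strain_rate = 2.5680


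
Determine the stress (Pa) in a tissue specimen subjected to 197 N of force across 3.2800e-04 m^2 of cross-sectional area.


stress = F / A
stress = 197 / 3.2800e-04
stress = 600609.7561


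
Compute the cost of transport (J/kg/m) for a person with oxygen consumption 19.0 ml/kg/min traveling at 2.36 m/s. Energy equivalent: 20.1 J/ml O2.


Power per kg = VO2 * 20.1 / 60
Power per kg = 19.0 * 20.1 / 60 = 6.3650 W/kg
Cost = power_per_kg / speed
Cost = 6.3650 / 2.36
Cost = 2.6970


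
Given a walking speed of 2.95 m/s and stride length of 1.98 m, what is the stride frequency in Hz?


f = v / stride_length
f = 2.95 / 1.98
f = 1.4899


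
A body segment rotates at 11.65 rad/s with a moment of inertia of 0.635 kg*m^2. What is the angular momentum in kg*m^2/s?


L = I * omega
L = 0.635 * 11.65
L = 7.3978


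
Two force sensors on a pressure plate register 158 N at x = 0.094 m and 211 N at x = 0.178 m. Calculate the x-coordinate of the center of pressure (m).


COP_x = (F1*x1 + F2*x2) / (F1 + F2)
COP_x = (158*0.094 + 211*0.178) / (158 + 211)
Numerator = 52.4100
Denominator = 369
COP_x = 0.1420


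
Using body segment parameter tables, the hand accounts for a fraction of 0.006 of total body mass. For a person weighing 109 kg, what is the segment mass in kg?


m_segment = body_mass * fraction
m_segment = 109 * 0.006
m_segment = 0.6540


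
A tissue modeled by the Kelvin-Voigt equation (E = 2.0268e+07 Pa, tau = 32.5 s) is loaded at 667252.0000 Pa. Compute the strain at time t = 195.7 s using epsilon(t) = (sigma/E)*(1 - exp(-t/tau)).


epsilon(t) = (sigma/E) * (1 - exp(-t/tau))
sigma/E = 667252.0000 / 2.0268e+07 = 0.0329
exp(-t/tau) = exp(-195.7 / 32.5) = 0.0024
epsilon = 0.0329 * (1 - 0.0024)
epsilon = 0.0328


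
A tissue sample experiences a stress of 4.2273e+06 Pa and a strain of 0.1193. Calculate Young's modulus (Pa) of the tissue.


E = stress / strain
E = 4.2273e+06 / 0.1193
E = 3.5434e+07


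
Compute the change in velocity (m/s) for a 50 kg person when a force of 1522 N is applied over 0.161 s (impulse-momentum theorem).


J = F * dt = 1522 * 0.161 = 245.0420 N*s
delta_v = J / m
delta_v = 245.0420 / 50
delta_v = 4.9008


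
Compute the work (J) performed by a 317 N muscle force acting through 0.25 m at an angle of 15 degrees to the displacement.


W = F * d * cos(theta)
theta = 15 deg = 0.2618 rad
cos(theta) = 0.9659
W = 317 * 0.25 * 0.9659
W = 76.5496


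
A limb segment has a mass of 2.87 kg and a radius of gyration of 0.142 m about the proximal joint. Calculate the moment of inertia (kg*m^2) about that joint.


I = m * k^2
I = 2.87 * 0.142^2
k^2 = 0.0202
I = 0.0579


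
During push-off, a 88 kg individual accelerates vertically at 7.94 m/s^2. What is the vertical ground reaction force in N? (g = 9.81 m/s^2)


GRF = m * (g + a)
GRF = 88 * (9.81 + 7.94)
GRF = 88 * 17.7500
GRF = 1562.0000


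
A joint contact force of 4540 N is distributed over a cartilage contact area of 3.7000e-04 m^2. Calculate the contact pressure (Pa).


P = F / A
P = 4540 / 3.7000e-04
P = 1.2270e+07


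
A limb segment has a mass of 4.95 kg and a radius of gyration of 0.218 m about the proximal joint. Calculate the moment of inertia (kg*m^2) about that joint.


I = m * k^2
I = 4.95 * 0.218^2
k^2 = 0.0475
I = 0.2352


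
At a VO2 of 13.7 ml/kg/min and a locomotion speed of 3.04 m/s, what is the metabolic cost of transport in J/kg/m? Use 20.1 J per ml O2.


Power per kg = VO2 * 20.1 / 60
Power per kg = 13.7 * 20.1 / 60 = 4.5895 W/kg
Cost = power_per_kg / speed
Cost = 4.5895 / 3.04
Cost = 1.5097


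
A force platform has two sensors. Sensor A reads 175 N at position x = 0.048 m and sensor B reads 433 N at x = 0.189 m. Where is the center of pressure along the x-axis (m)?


COP_x = (F1*x1 + F2*x2) / (F1 + F2)
COP_x = (175*0.048 + 433*0.189) / (175 + 433)
Numerator = 90.2370
Denominator = 608
COP_x = 0.1484


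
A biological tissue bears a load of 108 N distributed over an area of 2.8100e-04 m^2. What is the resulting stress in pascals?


stress = F / A
stress = 108 / 2.8100e-04
stress = 384341.6370


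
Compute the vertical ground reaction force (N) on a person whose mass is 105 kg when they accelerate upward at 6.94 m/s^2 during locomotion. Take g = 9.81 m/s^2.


GRF = m * (g + a)
GRF = 105 * (9.81 + 6.94)
GRF = 105 * 16.7500
GRF = 1758.7500


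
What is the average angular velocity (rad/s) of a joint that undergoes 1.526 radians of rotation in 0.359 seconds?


omega = delta_theta / delta_t
omega = 1.526 / 0.359
omega = 4.2507


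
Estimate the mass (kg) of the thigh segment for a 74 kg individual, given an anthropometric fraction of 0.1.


m_segment = body_mass * fraction
m_segment = 74 * 0.1
m_segment = 7.4000


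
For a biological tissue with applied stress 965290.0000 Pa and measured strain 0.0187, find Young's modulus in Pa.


E = stress / strain
E = 965290.0000 / 0.0187
E = 5.1620e+07


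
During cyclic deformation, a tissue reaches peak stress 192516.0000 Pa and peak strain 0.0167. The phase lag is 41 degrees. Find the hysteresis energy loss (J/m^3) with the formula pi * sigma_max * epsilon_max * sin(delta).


E_loss = pi * sigma_max * epsilon_max * sin(delta)
delta = 41 deg = 0.7156 rad
sin(delta) = 0.6561
E_loss = pi * 192516.0000 * 0.0167 * 0.6561
E_loss = 6626.3762


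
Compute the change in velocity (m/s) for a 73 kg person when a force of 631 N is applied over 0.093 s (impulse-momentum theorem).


J = F * dt = 631 * 0.093 = 58.6830 N*s
delta_v = J / m
delta_v = 58.6830 / 73
delta_v = 0.8039


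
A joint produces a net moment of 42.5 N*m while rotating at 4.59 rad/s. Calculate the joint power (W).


P = M * omega
P = 42.5 * 4.59
P = 195.0750


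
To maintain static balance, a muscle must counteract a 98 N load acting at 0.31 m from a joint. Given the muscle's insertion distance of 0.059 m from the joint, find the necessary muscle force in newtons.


F_muscle = W * d_load / d_muscle
F_muscle = 98 * 0.31 / 0.059
Numerator = 30.3800
F_muscle = 514.9153


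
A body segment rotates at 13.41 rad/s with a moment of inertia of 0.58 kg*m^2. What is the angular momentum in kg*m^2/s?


L = I * omega
L = 0.58 * 13.41
L = 7.7778


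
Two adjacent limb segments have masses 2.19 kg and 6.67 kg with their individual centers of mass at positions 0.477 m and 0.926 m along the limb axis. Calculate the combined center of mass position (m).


COM = (m1*x1 + m2*x2) / (m1 + m2)
COM = (2.19*0.477 + 6.67*0.926) / (2.19 + 6.67)
Numerator = 7.2210
Denominator = 8.8600
COM = 0.8150


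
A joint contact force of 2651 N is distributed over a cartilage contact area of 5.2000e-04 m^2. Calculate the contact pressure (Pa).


P = F / A
P = 2651 / 5.2000e-04
P = 5.0981e+06


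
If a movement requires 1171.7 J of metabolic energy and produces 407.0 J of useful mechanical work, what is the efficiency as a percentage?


eta = (W_mech / E_meta) * 100
eta = (407.0 / 1171.7) * 100
ratio = 0.3474
eta = 34.7359


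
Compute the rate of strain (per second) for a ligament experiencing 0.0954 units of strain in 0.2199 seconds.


strain_rate = delta_strain / delta_t
strain_rate = 0.0954 / 0.2199
strain_rate = 0.4338


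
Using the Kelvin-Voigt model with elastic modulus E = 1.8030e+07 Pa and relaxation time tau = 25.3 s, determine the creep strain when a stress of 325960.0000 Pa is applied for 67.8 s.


epsilon(t) = (sigma/E) * (1 - exp(-t/tau))
sigma/E = 325960.0000 / 1.8030e+07 = 0.0181
exp(-t/tau) = exp(-67.8 / 25.3) = 0.0686
epsilon = 0.0181 * (1 - 0.0686)
epsilon = 0.0168


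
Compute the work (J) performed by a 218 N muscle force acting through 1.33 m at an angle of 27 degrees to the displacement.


W = F * d * cos(theta)
theta = 27 deg = 0.4712 rad
cos(theta) = 0.8910
W = 218 * 1.33 * 0.8910
W = 258.3384


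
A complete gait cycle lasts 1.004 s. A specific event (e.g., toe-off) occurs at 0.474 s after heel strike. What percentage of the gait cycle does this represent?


pct = (event_time / cycle_time) * 100
pct = (0.474 / 1.004) * 100
ratio = 0.4721
pct = 47.2112


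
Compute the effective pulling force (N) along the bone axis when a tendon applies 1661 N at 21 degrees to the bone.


F_eff = F_tendon * cos(theta)
theta = 21 deg = 0.3665 rad
cos(theta) = 0.9336
F_eff = 1661 * 0.9336
F_eff = 1550.6771


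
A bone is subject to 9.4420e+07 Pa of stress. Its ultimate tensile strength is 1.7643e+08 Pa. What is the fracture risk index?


FRI = applied / ultimate
FRI = 9.4420e+07 / 1.7643e+08
FRI = 0.5352


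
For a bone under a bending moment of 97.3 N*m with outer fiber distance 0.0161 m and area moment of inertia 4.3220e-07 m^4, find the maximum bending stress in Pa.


sigma = M * c / I
sigma = 97.3 * 0.0161 / 4.3220e-07
M * c = 1.5665
sigma = 3.6245e+06


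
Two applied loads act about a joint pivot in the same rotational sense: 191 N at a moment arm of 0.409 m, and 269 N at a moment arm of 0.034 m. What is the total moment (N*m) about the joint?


M = F1 * d1 + F2 * d2
M = 191 * 0.409 + 269 * 0.034
M = 78.1190 + 9.1460
M = 87.2650


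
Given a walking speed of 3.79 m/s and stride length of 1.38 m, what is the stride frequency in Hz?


f = v / stride_length
f = 3.79 / 1.38
f = 2.7464


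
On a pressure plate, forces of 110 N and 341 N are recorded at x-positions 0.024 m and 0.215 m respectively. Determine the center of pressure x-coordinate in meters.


COP_x = (F1*x1 + F2*x2) / (F1 + F2)
COP_x = (110*0.024 + 341*0.215) / (110 + 341)
Numerator = 75.9550
Denominator = 451
COP_x = 0.1684


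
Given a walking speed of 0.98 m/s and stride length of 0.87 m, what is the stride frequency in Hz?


f = v / stride_length
f = 0.98 / 0.87
f = 1.1264


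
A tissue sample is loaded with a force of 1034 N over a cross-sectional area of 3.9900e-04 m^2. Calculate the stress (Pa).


stress = F / A
stress = 1034 / 3.9900e-04
stress = 2.5915e+06


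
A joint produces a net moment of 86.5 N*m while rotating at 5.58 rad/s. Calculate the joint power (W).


P = M * omega
P = 86.5 * 5.58
P = 482.6700


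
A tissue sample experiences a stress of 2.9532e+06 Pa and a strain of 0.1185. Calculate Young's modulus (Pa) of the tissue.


E = stress / strain
E = 2.9532e+06 / 0.1185
E = 2.4922e+07


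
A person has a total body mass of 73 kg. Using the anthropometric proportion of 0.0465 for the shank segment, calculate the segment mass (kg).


m_segment = body_mass * fraction
m_segment = 73 * 0.0465
m_segment = 3.3945


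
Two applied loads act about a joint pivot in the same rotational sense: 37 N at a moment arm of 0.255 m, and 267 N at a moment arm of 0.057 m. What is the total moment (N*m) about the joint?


M = F1 * d1 + F2 * d2
M = 37 * 0.255 + 267 * 0.057
M = 9.4350 + 15.2190
M = 24.6540


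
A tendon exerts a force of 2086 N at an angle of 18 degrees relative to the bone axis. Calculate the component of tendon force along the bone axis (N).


F_eff = F_tendon * cos(theta)
theta = 18 deg = 0.3142 rad
cos(theta) = 0.9511
F_eff = 2086 * 0.9511
F_eff = 1983.9039


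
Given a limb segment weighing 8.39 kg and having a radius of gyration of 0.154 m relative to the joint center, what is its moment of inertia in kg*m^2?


I = m * k^2
I = 8.39 * 0.154^2
k^2 = 0.0237
I = 0.1990


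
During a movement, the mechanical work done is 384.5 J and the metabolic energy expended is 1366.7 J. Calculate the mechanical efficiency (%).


eta = (W_mech / E_meta) * 100
eta = (384.5 / 1366.7) * 100
ratio = 0.2813
eta = 28.1335


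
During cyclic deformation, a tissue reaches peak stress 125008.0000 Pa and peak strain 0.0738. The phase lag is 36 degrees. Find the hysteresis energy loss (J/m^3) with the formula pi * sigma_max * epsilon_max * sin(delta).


E_loss = pi * sigma_max * epsilon_max * sin(delta)
delta = 36 deg = 0.6283 rad
sin(delta) = 0.5878
E_loss = pi * 125008.0000 * 0.0738 * 0.5878
E_loss = 17035.8076


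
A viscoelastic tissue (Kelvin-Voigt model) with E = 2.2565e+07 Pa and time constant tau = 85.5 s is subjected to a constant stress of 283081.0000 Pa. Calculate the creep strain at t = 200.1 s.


epsilon(t) = (sigma/E) * (1 - exp(-t/tau))
sigma/E = 283081.0000 / 2.2565e+07 = 0.0125
exp(-t/tau) = exp(-200.1 / 85.5) = 0.0963
epsilon = 0.0125 * (1 - 0.0963)
epsilon = 0.0113


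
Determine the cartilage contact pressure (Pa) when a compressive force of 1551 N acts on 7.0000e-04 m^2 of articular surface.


P = F / A
P = 1551 / 7.0000e-04
P = 2.2157e+06


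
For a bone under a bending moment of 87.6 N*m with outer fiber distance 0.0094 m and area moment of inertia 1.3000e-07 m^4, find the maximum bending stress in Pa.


sigma = M * c / I
sigma = 87.6 * 0.0094 / 1.3000e-07
M * c = 0.8234
sigma = 6.3342e+06


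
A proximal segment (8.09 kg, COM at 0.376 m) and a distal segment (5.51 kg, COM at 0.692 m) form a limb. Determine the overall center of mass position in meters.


COM = (m1*x1 + m2*x2) / (m1 + m2)
COM = (8.09*0.376 + 5.51*0.692) / (8.09 + 5.51)
Numerator = 6.8548
Denominator = 13.6000
COM = 0.5040


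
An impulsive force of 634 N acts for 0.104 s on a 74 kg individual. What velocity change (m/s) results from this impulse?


J = F * dt = 634 * 0.104 = 65.9360 N*s
delta_v = J / m
delta_v = 65.9360 / 74
delta_v = 0.8910


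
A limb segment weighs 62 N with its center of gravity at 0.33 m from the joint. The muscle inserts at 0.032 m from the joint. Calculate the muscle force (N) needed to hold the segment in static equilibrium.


F_muscle = W * d_load / d_muscle
F_muscle = 62 * 0.33 / 0.032
Numerator = 20.4600
F_muscle = 639.3750


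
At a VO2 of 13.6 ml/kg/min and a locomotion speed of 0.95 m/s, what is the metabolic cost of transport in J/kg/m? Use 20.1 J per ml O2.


Power per kg = VO2 * 20.1 / 60
Power per kg = 13.6 * 20.1 / 60 = 4.5560 W/kg
Cost = power_per_kg / speed
Cost = 4.5560 / 0.95
Cost = 4.7958


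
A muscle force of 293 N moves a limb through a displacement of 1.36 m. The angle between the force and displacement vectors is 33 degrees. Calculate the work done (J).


W = F * d * cos(theta)
theta = 33 deg = 0.5760 rad
cos(theta) = 0.8387
W = 293 * 1.36 * 0.8387
W = 334.1934


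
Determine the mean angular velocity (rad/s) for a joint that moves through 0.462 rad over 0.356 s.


omega = delta_theta / delta_t
omega = 0.462 / 0.356
omega = 1.2978


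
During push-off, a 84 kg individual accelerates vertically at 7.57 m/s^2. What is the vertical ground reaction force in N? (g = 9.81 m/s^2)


GRF = m * (g + a)
GRF = 84 * (9.81 + 7.57)
GRF = 84 * 17.3800
GRF = 1459.9200


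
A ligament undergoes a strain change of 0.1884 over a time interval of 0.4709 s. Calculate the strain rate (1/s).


strain_rate = delta_strain / delta_t
strain_rate = 0.1884 / 0.4709
strain_rate = 0.4001


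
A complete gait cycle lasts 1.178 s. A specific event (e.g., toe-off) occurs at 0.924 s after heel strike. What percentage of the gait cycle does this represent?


pct = (event_time / cycle_time) * 100
pct = (0.924 / 1.178) * 100
ratio = 0.7844
pct = 78.4380


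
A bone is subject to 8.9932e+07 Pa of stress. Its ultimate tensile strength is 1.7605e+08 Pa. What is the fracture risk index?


FRI = applied / ultimate
FRI = 8.9932e+07 / 1.7605e+08
FRI = 0.5108


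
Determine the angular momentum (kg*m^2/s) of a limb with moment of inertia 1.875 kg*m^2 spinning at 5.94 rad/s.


L = I * omega
L = 1.875 * 5.94
L = 11.1375


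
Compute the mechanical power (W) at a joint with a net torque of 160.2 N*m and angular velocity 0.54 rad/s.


P = M * omega
P = 160.2 * 0.54
P = 86.5080


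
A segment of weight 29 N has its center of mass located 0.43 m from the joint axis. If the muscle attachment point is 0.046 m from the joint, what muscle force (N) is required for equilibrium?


F_muscle = W * d_load / d_muscle
F_muscle = 29 * 0.43 / 0.046
Numerator = 12.4700
F_muscle = 271.0870


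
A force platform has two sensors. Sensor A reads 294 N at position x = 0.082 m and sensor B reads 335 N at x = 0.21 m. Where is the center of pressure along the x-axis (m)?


COP_x = (F1*x1 + F2*x2) / (F1 + F2)
COP_x = (294*0.082 + 335*0.21) / (294 + 335)
Numerator = 94.4580
Denominator = 629
COP_x = 0.1502


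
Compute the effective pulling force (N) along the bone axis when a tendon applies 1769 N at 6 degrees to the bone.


F_eff = F_tendon * cos(theta)
theta = 6 deg = 0.1047 rad
cos(theta) = 0.9945
F_eff = 1769 * 0.9945
F_eff = 1759.3092


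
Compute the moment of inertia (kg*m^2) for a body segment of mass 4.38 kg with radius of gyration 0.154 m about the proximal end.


I = m * k^2
I = 4.38 * 0.154^2
k^2 = 0.0237
I = 0.1039


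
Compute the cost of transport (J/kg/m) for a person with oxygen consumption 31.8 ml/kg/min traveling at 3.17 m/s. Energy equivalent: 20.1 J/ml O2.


Power per kg = VO2 * 20.1 / 60
Power per kg = 31.8 * 20.1 / 60 = 10.6530 W/kg
Cost = power_per_kg / speed
Cost = 10.6530 / 3.17
Cost = 3.3606


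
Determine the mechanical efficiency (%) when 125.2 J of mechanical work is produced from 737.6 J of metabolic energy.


eta = (W_mech / E_meta) * 100
eta = (125.2 / 737.6) * 100
ratio = 0.1697
eta = 16.9740


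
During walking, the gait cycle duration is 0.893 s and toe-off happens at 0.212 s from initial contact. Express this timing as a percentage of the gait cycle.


pct = (event_time / cycle_time) * 100
pct = (0.212 / 0.893) * 100
ratio = 0.2374
pct = 23.7402


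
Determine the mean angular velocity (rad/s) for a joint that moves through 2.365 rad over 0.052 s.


omega = delta_theta / delta_t
omega = 2.365 / 0.052
omega = 45.4808


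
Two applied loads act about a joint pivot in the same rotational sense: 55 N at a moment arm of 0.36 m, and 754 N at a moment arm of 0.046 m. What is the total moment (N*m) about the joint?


M = F1 * d1 + F2 * d2
M = 55 * 0.36 + 754 * 0.046
M = 19.8000 + 34.6840
M = 54.4840


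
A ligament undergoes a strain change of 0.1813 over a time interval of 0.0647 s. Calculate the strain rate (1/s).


strain_rate = delta_strain / delta_t
strain_rate = 0.1813 / 0.0647
strain_rate = 2.8022


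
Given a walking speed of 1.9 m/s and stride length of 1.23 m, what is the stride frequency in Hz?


f = v / stride_length
f = 1.9 / 1.23
f = 1.5447


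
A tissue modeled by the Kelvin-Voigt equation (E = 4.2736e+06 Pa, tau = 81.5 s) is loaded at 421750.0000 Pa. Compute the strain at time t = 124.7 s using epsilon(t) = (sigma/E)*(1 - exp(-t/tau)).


epsilon(t) = (sigma/E) * (1 - exp(-t/tau))
sigma/E = 421750.0000 / 4.2736e+06 = 0.0987
exp(-t/tau) = exp(-124.7 / 81.5) = 0.2165
epsilon = 0.0987 * (1 - 0.2165)
epsilon = 0.0773


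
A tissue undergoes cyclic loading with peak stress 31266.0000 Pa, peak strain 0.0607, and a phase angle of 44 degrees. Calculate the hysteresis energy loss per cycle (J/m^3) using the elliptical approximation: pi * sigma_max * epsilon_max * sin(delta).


E_loss = pi * sigma_max * epsilon_max * sin(delta)
delta = 44 deg = 0.7679 rad
sin(delta) = 0.6947
E_loss = pi * 31266.0000 * 0.0607 * 0.6947
E_loss = 4141.7336


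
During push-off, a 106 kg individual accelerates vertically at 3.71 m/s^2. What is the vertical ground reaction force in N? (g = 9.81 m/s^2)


GRF = m * (g + a)
GRF = 106 * (9.81 + 3.71)
GRF = 106 * 13.5200
GRF = 1433.1200


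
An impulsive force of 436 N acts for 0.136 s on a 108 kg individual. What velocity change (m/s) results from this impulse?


J = F * dt = 436 * 0.136 = 59.2960 N*s
delta_v = J / m
delta_v = 59.2960 / 108
delta_v = 0.5490


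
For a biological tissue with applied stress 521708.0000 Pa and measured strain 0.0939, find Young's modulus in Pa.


E = stress / strain
E = 521708.0000 / 0.0939
E = 5.5560e+06


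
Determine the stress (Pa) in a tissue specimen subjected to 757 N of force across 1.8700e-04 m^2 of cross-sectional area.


stress = F / A
stress = 757 / 1.8700e-04
stress = 4.0481e+06


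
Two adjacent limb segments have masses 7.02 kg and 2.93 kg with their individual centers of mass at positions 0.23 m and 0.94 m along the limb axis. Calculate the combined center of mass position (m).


COM = (m1*x1 + m2*x2) / (m1 + m2)
COM = (7.02*0.23 + 2.93*0.94) / (7.02 + 2.93)
Numerator = 4.3688
Denominator = 9.9500
COM = 0.4391


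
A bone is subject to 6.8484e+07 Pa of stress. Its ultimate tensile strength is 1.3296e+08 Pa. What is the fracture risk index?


FRI = applied / ultimate
FRI = 6.8484e+07 / 1.3296e+08
FRI = 0.5151


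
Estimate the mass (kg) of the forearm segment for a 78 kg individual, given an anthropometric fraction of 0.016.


m_segment = body_mass * fraction
m_segment = 78 * 0.016
m_segment = 1.2480


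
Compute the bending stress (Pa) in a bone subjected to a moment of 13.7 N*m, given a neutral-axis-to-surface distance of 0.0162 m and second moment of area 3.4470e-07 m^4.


sigma = M * c / I
sigma = 13.7 * 0.0162 / 3.4470e-07
M * c = 0.2219
sigma = 643864.2298


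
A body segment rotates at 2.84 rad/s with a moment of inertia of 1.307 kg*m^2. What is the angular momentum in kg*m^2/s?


L = I * omega
L = 1.307 * 2.84
L = 3.7119


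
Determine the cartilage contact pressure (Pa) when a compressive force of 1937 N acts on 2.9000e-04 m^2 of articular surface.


P = F / A
P = 1937 / 2.9000e-04
P = 6.6793e+06


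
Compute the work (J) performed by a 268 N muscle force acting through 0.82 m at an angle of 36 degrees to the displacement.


W = F * d * cos(theta)
theta = 36 deg = 0.6283 rad
cos(theta) = 0.8090
W = 268 * 0.82 * 0.8090
W = 177.7896


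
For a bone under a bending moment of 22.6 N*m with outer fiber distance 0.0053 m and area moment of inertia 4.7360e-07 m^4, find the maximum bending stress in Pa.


sigma = M * c / I
sigma = 22.6 * 0.0053 / 4.7360e-07
M * c = 0.1198
sigma = 252913.8514


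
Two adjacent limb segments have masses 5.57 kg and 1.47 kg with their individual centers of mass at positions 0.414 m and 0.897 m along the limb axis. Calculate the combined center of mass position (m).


COM = (m1*x1 + m2*x2) / (m1 + m2)
COM = (5.57*0.414 + 1.47*0.897) / (5.57 + 1.47)
Numerator = 3.6246
Denominator = 7.0400
COM = 0.5149


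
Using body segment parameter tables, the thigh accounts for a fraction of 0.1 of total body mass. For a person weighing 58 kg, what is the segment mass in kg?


m_segment = body_mass * fraction
m_segment = 58 * 0.1
m_segment = 5.8000


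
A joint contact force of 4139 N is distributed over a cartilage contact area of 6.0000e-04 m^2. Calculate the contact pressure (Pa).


P = F / A
P = 4139 / 6.0000e-04
P = 6.8983e+06


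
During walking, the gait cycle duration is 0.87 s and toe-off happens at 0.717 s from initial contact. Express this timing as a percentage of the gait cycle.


pct = (event_time / cycle_time) * 100
pct = (0.717 / 0.87) * 100
ratio = 0.8241
pct = 82.4138


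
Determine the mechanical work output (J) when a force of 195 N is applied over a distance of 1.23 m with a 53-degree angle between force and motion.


W = F * d * cos(theta)
theta = 53 deg = 0.9250 rad
cos(theta) = 0.6018
W = 195 * 1.23 * 0.6018
W = 144.3453


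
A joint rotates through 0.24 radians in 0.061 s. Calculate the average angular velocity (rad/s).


omega = delta_theta / delta_t
omega = 0.24 / 0.061
omega = 3.9344


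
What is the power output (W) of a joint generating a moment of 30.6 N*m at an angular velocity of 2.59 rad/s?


P = M * omega
P = 30.6 * 2.59
P = 79.2540


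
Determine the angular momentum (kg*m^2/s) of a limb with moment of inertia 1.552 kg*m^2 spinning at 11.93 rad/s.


L = I * omega
L = 1.552 * 11.93
L = 18.5154


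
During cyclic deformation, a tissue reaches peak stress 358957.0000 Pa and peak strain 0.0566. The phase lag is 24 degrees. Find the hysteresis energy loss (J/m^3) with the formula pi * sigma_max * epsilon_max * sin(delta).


E_loss = pi * sigma_max * epsilon_max * sin(delta)
delta = 24 deg = 0.4189 rad
sin(delta) = 0.4067
E_loss = pi * 358957.0000 * 0.0566 * 0.4067
E_loss = 25961.0367


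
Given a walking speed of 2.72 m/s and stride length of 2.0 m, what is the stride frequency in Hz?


f = v / stride_length
f = 2.72 / 2.0
f = 1.3600


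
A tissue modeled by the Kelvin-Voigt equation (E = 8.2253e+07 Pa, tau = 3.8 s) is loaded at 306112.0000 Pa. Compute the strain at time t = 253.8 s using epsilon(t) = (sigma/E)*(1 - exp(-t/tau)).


epsilon(t) = (sigma/E) * (1 - exp(-t/tau))
sigma/E = 306112.0000 / 8.2253e+07 = 0.0037
exp(-t/tau) = exp(-253.8 / 3.8) = 9.8560e-30
epsilon = 0.0037 * (1 - 9.8560e-30)
epsilon = 0.0037


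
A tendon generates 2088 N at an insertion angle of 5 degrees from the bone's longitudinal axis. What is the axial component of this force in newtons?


F_eff = F_tendon * cos(theta)
theta = 5 deg = 0.0873 rad
cos(theta) = 0.9962
F_eff = 2088 * 0.9962
F_eff = 2080.0545


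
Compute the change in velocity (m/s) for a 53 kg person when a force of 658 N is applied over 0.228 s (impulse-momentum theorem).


J = F * dt = 658 * 0.228 = 150.0240 N*s
delta_v = J / m
delta_v = 150.0240 / 53
delta_v = 2.8306


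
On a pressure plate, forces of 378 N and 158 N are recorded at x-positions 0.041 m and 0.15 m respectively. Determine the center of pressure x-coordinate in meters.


COP_x = (F1*x1 + F2*x2) / (F1 + F2)
COP_x = (378*0.041 + 158*0.15) / (378 + 158)
Numerator = 39.1980
Denominator = 536
COP_x = 0.0731


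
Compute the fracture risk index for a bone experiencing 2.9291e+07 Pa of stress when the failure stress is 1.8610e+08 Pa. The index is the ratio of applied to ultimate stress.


FRI = applied / ultimate
FRI = 2.9291e+07 / 1.8610e+08
FRI = 0.1574


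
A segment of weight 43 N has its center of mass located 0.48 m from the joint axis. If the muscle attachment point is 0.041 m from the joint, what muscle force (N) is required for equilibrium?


F_muscle = W * d_load / d_muscle
F_muscle = 43 * 0.48 / 0.041
Numerator = 20.6400
F_muscle = 503.4146
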